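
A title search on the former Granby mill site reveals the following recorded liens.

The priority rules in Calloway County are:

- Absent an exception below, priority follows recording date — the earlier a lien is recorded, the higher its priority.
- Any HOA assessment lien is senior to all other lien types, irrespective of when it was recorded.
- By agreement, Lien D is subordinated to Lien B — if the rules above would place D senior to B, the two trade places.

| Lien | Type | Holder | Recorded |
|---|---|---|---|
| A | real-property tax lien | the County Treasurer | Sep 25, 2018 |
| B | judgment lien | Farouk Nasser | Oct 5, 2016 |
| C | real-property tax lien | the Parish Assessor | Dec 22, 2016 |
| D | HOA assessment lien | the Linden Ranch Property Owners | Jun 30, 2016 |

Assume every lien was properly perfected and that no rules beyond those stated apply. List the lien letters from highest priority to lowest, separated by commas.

B, D, C, A

As an HOA assessment lien, D is senior to every other lien.
Remaining liens by effective date: B (Oct 5, 2016), C (Dec 22, 2016), A (Sep 25, 2018).
D is senior to B before the subordination, so the two trade places.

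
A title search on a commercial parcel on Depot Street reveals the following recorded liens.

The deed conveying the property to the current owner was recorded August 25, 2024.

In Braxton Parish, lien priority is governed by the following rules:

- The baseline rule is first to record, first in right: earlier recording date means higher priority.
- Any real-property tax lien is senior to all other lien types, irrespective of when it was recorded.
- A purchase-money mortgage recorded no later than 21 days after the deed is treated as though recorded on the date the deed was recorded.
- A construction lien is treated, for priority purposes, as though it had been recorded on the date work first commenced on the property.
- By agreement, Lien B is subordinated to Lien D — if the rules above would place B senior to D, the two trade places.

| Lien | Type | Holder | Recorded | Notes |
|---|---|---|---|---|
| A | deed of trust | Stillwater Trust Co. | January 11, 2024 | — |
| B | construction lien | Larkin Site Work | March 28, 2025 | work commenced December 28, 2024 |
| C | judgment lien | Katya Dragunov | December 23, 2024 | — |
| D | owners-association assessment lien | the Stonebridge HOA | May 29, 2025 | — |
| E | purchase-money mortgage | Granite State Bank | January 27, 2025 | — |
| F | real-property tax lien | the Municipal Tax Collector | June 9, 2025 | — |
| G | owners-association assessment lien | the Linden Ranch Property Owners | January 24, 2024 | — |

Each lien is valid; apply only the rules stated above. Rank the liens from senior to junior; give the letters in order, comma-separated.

First, effective dates: B's effective date is December 28, 2024, when work began; E missed the 21-day window (155 days after the deed), so its recording date stands.
F is a real-property tax lien and takes priority over every other lien.
Remaining liens by effective date: A (January 11, 2024), G (January 24, 2024), C (December 23, 2024), B (December 28, 2024), E (January 27, 2025), D (May 29, 2025).
B is senior to D before the subordination, so the two trade places.

F, A, G, C, D, E, B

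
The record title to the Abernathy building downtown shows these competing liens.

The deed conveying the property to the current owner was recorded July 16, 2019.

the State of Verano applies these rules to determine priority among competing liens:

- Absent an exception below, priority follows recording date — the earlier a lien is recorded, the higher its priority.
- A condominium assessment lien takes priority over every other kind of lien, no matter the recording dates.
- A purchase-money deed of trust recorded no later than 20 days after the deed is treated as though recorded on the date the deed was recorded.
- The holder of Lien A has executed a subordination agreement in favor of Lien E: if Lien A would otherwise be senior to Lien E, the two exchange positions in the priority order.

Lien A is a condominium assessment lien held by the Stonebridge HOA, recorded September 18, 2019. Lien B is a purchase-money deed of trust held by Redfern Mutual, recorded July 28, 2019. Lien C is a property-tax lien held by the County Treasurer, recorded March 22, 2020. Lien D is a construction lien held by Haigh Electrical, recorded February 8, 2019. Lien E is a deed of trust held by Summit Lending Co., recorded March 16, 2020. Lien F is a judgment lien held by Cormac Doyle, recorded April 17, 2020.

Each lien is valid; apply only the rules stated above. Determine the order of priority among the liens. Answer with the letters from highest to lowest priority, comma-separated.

Effective dates after the stated exceptions: B was recorded within the 20-day window, so its effective date is the deed date July 16, 2019.
A is a condominium assessment lien, so it outranks all other liens regardless of date.
Remaining liens by effective date: D (February 8, 2019), B (July 16, 2019), E (March 16, 2020), C (March 22, 2020), F (April 17, 2020).
Because A would otherwise rank above E, the subordination swaps them.

E, D, B, A, C, F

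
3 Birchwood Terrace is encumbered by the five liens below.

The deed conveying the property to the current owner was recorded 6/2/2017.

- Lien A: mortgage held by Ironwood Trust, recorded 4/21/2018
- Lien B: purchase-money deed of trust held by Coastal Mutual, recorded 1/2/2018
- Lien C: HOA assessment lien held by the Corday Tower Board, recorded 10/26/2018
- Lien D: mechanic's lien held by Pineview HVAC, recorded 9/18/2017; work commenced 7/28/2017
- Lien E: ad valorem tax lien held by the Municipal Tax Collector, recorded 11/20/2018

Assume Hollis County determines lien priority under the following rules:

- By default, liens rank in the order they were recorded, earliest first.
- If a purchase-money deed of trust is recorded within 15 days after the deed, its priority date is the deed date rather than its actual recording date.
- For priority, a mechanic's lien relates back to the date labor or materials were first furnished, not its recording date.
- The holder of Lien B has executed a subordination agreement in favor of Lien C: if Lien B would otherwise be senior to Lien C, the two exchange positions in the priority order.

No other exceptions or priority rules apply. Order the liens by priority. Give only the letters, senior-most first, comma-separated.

D, C, A, B, E

Effective dates after the stated exceptions: B missed the 15-day window (214 days after the deed), so its recording date stands; D's effective date is 7/28/2017, when work began.
Ordering by effective date: D (7/28/2017), B (1/2/2018), A (4/21/2018), C (10/26/2018), E (11/20/2018).
B would otherwise be senior to C, so under the subordination agreement B and C exchange positions.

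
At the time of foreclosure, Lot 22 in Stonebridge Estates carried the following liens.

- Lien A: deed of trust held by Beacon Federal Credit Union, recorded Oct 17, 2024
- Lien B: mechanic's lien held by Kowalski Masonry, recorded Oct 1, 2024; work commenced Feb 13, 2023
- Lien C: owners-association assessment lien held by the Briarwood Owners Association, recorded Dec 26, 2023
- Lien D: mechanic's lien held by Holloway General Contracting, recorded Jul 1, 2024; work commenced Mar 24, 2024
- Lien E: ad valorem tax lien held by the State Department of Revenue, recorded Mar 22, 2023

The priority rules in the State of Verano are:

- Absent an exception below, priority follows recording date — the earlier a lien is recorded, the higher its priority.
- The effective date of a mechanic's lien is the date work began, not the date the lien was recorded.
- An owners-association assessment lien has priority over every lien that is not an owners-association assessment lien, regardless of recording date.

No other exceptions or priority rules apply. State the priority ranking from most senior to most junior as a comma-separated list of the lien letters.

Effective dates: B relates back to Feb 13, 2023 (work commenced); D's effective date is Mar 24, 2024, when work began.
C, as an owners-association assessment lien, has superpriority and ranks first.
Remaining liens by effective date: B (Feb 13, 2023), E (Mar 22, 2023), D (Mar 24, 2024), A (Oct 17, 2024).

C, B, E, D, A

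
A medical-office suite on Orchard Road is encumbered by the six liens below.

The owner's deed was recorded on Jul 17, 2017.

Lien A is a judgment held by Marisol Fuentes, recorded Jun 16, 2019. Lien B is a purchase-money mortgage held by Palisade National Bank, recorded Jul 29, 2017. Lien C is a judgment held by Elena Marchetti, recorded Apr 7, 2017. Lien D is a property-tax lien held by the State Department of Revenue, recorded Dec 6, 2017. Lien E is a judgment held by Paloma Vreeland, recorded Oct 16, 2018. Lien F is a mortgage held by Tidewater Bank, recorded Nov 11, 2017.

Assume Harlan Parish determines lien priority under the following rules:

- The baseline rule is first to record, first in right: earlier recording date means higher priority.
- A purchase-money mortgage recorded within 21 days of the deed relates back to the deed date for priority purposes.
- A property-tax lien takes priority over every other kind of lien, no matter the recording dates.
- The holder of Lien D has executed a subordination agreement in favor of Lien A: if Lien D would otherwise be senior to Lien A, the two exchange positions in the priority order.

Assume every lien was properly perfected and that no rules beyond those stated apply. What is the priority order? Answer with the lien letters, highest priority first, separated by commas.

A, C, B, F, E, D

First, effective dates: B's effective date is the deed date, Jul 17, 2017.
D is a property-tax lien and takes priority over every other lien.
Ordering the rest by effective date: C (Apr 7, 2017), B (Jul 17, 2017), F (Nov 11, 2017), E (Oct 16, 2018), A (Jun 16, 2019).
The subordination applies — D was senior to A — so D and A swap.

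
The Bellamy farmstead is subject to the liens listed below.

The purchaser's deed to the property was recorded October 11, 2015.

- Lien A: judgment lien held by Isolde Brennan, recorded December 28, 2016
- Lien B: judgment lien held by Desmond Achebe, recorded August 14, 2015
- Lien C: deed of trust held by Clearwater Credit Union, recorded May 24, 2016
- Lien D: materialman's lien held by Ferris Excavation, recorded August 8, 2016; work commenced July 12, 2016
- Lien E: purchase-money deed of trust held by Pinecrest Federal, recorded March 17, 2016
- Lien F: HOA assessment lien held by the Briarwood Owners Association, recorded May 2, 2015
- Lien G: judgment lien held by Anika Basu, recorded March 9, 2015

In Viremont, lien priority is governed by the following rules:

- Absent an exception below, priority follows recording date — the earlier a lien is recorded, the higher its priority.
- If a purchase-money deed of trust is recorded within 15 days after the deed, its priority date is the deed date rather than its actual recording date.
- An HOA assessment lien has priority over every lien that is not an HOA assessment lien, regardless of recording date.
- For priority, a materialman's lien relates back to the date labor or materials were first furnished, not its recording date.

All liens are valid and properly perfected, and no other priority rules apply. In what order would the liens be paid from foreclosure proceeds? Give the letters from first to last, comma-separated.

F, G, B, E, C, D, A

Adjusting effective dates: D relates back to July 12, 2016 (work commenced); E missed the 15-day window (158 days after the deed), so its recording date stands.
F, as an HOA assessment lien, has superpriority and ranks first.
Ordering the rest by effective date: G (March 9, 2015), B (August 14, 2015), E (March 17, 2016), C (May 24, 2016), D (July 12, 2016), A (December 28, 2016).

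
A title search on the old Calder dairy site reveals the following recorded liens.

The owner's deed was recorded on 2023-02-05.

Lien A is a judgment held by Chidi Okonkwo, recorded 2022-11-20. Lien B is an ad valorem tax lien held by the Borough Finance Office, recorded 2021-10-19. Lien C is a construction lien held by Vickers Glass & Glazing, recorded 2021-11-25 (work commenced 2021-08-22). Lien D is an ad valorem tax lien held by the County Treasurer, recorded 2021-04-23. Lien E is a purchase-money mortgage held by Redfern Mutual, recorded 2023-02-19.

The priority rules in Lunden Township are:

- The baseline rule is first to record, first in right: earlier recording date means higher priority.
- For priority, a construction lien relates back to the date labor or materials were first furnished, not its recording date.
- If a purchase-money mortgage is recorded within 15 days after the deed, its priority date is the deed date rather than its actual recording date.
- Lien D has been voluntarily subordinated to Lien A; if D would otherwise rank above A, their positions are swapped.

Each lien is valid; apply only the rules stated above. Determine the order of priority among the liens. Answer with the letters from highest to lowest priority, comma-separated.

Effective dates after the stated exceptions: C relates back to 2021-08-22 (work commenced); E relates back to the deed date 2023-02-05.
By effective date, earliest first: D (2021-04-23), C (2021-08-22), B (2021-10-19), A (2022-11-20), E (2023-02-05).
D is senior to A before the subordination, so the two trade places.

A, C, B, D, E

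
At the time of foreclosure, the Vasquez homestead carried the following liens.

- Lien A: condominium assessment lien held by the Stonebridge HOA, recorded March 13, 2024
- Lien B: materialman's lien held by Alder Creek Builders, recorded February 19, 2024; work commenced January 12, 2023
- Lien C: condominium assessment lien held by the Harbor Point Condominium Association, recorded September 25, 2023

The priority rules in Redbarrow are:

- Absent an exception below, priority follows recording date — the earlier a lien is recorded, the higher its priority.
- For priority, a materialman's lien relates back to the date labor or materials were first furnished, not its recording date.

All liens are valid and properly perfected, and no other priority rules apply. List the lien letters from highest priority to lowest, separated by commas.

First, effective dates: B's effective date is January 12, 2023, when work began.
By effective date: B (January 12, 2023), C (September 25, 2023), A (March 13, 2024).

B, C, A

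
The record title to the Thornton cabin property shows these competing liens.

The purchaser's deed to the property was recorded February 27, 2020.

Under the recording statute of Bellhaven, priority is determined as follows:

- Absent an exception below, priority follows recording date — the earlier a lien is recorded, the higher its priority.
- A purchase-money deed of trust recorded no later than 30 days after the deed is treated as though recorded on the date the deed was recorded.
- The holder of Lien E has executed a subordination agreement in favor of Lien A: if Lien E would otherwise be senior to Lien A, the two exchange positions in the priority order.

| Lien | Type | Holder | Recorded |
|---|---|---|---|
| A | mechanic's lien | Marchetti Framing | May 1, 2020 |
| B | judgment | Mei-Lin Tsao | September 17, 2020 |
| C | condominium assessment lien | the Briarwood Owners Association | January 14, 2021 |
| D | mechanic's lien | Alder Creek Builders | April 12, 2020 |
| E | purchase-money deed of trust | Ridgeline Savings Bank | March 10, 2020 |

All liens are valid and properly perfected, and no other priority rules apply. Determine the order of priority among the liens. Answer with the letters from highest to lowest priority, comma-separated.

A, D, E, B, C

Effective dates: E's effective date is the deed date, February 27, 2020.
By effective date, earliest first: E (February 27, 2020), D (April 12, 2020), A (May 1, 2020), B (September 17, 2020), C (January 14, 2021).
E is senior to A before the subordination, so the two trade places.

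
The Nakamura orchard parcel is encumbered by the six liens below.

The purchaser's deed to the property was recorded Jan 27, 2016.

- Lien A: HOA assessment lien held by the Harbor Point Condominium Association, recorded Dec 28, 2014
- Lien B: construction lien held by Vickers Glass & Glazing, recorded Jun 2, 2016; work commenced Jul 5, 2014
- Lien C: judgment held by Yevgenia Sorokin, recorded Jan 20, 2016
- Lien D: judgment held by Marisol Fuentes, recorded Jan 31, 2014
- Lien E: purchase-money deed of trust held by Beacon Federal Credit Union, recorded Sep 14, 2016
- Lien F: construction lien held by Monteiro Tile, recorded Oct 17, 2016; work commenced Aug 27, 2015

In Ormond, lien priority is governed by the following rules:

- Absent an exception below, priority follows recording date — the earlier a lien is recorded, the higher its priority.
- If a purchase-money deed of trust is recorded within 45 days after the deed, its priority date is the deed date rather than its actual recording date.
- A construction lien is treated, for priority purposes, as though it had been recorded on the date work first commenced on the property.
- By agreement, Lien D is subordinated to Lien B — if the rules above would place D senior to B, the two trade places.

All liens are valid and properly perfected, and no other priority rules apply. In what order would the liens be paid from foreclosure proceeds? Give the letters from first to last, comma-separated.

Effective dates: B's effective date is Jul 5, 2014, when work began; E missed the 45-day window (231 days after the deed), so its recording date stands; F's effective date is Aug 27, 2015, when work began.
Ordering by effective date: D (Jan 31, 2014), B (Jul 5, 2014), A (Dec 28, 2014), F (Aug 27, 2015), C (Jan 20, 2016), E (Sep 14, 2016).
Because D would otherwise rank above B, the subordination swaps them.

B, D, A, F, C, E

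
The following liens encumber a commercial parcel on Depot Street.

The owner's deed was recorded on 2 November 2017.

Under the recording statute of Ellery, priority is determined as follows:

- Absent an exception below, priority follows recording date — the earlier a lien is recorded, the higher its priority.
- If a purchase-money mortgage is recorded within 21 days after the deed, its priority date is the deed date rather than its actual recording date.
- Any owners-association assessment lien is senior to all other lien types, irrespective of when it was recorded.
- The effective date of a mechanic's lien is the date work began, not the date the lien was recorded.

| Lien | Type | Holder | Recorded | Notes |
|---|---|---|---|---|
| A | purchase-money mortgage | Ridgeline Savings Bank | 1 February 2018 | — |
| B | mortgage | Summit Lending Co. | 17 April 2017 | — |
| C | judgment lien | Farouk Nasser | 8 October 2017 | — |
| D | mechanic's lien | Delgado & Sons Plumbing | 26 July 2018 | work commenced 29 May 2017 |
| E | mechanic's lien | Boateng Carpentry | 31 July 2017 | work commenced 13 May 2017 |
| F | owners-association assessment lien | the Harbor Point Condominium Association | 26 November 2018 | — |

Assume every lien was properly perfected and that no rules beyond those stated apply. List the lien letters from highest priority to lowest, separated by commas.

Adjusting effective dates: A was recorded 91 days after the deed, outside the 21-day window, so it keeps its recording date; D's effective date is 29 May 2017, when work began; E relates back to 13 May 2017 (work commenced).
F is an owners-association assessment lien and takes priority over every other lien.
Among the remaining liens, by effective date: B (17 April 2017), E (13 May 2017), D (29 May 2017), C (8 October 2017), A (1 February 2018).

F, B, E, D, C, A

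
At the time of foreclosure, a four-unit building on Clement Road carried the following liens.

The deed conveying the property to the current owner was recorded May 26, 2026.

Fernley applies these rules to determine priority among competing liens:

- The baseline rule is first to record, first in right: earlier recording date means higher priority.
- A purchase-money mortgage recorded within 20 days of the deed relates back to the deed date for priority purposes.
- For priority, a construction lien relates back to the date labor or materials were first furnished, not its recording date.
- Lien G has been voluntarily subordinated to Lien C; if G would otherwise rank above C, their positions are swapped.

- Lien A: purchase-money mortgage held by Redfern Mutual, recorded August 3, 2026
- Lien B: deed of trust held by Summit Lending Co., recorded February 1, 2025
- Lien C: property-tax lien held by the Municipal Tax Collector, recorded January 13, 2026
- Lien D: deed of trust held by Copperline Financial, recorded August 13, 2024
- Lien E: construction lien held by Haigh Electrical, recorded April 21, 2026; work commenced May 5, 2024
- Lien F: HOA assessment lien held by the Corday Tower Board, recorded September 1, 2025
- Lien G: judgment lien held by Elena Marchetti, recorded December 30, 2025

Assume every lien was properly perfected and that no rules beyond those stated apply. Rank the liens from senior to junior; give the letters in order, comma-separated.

Effective dates: A missed the 20-day window (69 days after the deed), so its recording date stands; E relates back to May 5, 2024 (work commenced).
By effective date: E (May 5, 2024), D (August 13, 2024), B (February 1, 2025), F (September 1, 2025), G (December 30, 2025), C (January 13, 2026), A (August 3, 2026).
G is senior to C before the subordination, so the two trade places.

E, D, B, F, C, G, A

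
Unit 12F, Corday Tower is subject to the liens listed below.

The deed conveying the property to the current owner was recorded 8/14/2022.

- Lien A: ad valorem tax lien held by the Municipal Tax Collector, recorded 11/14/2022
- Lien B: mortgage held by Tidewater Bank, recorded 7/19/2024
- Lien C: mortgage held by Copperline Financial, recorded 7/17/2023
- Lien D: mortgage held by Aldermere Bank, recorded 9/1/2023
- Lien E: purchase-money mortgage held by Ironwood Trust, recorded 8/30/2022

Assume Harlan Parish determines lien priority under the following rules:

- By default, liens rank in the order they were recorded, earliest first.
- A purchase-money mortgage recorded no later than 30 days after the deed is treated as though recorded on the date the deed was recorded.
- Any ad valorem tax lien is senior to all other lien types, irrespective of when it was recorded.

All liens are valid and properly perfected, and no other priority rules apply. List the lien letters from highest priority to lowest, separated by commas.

First, effective dates: E was recorded within the 30-day window, so its effective date is the deed date 8/14/2022.
A is an ad valorem tax lien, so it outranks all other liens regardless of date.
Ordering the rest by effective date: E (8/14/2022), C (7/17/2023), D (9/1/2023), B (7/19/2024).

A, E, C, D, B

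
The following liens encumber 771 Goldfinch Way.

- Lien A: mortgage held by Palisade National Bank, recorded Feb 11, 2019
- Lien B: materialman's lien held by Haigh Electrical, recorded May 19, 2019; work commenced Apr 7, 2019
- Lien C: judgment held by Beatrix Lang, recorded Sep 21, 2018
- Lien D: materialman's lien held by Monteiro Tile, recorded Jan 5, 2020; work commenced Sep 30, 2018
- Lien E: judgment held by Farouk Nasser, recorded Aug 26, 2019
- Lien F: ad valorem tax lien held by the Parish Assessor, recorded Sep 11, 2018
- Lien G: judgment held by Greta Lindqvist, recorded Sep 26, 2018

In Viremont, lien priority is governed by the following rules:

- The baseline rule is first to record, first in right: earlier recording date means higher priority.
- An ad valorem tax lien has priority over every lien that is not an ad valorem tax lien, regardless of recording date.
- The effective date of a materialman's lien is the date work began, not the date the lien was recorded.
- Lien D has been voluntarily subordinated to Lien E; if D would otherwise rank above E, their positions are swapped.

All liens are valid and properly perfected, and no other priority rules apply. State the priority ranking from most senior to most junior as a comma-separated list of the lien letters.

Effective dates: B is treated as recorded Apr 7, 2019, the work-commencement date; D relates back to Sep 30, 2018 (work commenced).
F, as an ad valorem tax lien, has superpriority and ranks first.
The other liens, earliest effective date first: C (Sep 21, 2018), G (Sep 26, 2018), D (Sep 30, 2018), A (Feb 11, 2019), B (Apr 7, 2019), E (Aug 26, 2019).
D would otherwise be senior to E, so under the subordination agreement D and E exchange positions.

F, C, G, E, A, B, D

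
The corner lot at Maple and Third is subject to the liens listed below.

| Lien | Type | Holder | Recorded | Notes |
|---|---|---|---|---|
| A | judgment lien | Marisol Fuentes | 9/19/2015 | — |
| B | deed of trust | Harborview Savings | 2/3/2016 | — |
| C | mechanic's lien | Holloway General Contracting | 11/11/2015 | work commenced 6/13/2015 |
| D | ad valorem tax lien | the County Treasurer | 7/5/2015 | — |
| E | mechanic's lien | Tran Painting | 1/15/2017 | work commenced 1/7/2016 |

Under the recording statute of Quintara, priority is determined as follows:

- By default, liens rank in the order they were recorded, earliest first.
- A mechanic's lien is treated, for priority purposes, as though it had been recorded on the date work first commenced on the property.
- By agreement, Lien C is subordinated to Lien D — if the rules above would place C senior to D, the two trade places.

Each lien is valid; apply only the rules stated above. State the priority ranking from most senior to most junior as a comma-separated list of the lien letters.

Adjusting effective dates: C's effective date is 6/13/2015, when work began; E is treated as recorded 1/7/2016, the work-commencement date.
Sorted by effective date: C (6/13/2015), D (7/5/2015), A (9/19/2015), E (1/7/2016), B (2/3/2016).
Because C would otherwise rank above D, the subordination swaps them.

D, C, A, E, B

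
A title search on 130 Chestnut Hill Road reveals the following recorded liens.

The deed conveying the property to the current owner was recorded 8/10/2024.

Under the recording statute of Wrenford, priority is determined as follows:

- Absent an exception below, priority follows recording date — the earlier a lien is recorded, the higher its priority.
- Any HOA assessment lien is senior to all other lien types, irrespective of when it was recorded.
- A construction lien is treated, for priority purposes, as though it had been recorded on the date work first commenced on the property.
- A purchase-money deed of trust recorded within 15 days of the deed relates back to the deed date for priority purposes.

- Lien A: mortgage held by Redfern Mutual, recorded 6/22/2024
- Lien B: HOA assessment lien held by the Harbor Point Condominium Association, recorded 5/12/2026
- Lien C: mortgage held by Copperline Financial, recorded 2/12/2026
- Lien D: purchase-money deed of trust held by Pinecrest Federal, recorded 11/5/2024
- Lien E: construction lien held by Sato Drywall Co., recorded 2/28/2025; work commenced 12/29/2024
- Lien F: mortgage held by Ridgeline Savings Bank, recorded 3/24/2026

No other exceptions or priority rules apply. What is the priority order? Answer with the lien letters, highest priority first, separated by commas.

Adjusting effective dates: D missed the 15-day window (87 days after the deed), so its recording date stands; E's effective date is 12/29/2024, when work began.
As an HOA assessment lien, B is senior to every other lien.
The other liens, earliest effective date first: A (6/22/2024), D (11/5/2024), E (12/29/2024), C (2/12/2026), F (3/24/2026).

B, A, D, E, C, F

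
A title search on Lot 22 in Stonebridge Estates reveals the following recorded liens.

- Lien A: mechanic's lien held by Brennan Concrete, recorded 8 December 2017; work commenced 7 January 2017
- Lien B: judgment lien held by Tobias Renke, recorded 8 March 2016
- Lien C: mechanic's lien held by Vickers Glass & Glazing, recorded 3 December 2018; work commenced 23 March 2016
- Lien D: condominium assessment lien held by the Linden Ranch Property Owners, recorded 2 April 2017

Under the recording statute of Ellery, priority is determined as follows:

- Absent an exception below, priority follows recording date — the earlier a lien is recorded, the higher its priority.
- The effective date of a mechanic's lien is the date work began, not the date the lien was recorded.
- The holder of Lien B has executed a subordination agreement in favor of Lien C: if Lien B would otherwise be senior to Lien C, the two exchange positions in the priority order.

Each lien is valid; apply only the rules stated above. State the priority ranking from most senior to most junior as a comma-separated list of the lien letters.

C, B, A, D

Effective dates after the stated exceptions: A's effective date is 7 January 2017, when work began; C is treated as recorded 23 March 2016, the work-commencement date.
Ordering by effective date: B (8 March 2016), C (23 March 2016), A (7 January 2017), D (2 April 2017).
B is senior to C before the subordination, so the two trade places.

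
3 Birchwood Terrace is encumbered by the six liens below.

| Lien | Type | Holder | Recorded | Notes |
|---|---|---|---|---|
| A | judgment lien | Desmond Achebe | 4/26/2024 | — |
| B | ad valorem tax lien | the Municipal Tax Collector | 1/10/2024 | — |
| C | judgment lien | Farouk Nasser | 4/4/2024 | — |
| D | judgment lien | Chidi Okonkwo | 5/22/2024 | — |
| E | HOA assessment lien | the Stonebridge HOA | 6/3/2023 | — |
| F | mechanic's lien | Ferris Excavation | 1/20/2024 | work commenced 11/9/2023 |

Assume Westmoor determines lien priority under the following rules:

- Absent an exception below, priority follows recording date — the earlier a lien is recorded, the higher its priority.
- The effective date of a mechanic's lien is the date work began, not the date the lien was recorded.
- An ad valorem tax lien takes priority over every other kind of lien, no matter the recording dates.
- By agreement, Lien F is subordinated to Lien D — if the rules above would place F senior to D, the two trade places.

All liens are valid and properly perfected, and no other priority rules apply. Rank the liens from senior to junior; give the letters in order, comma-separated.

Effective dates after the stated exceptions: F is treated as recorded 11/9/2023, the work-commencement date.
B is an ad valorem tax lien and takes priority over every other lien.
The other liens, earliest effective date first: E (6/3/2023), F (11/9/2023), C (4/4/2024), A (4/26/2024), D (5/22/2024).
F is senior to D before the subordination, so the two trade places.

B, E, D, C, A, F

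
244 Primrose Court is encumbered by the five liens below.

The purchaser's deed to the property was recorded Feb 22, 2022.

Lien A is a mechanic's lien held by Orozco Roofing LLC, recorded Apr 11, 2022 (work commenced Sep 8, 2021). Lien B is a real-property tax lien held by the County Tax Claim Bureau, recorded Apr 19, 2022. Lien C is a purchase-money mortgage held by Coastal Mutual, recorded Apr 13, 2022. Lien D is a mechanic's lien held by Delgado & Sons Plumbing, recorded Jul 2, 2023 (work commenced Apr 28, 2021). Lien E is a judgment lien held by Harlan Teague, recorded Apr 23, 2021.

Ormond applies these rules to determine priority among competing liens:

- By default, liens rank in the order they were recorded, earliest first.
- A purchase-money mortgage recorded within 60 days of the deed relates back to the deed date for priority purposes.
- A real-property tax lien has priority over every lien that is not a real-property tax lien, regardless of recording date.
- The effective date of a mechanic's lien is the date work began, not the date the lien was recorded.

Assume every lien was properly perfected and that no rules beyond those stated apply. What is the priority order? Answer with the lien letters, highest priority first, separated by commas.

B, E, D, A, C

First, effective dates: A's effective date is Sep 8, 2021, when work began; C was recorded within the 60-day window, so its effective date is the deed date Feb 22, 2022; D relates back to Apr 28, 2021 (work commenced).
B, as a real-property tax lien, has superpriority and ranks first.
Among the remaining liens, by effective date: E (Apr 23, 2021), D (Apr 28, 2021), A (Sep 8, 2021), C (Feb 22, 2022).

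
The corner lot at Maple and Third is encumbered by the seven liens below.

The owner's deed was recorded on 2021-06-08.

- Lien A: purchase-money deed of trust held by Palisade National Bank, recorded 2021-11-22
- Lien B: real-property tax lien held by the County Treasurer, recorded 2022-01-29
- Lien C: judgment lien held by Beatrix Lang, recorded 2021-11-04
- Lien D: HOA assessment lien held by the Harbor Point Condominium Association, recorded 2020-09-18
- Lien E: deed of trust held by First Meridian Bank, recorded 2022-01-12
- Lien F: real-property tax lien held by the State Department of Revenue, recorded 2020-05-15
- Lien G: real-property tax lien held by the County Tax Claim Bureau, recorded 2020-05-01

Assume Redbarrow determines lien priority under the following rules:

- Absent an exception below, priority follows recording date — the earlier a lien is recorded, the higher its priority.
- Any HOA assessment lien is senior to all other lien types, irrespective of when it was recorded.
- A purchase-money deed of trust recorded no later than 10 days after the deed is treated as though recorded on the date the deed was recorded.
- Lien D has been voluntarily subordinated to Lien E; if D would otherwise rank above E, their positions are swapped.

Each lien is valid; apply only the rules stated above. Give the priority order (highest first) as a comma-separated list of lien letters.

E, G, F, C, A, D, B

Effective dates after the stated exceptions: A missed the 10-day window (167 days after the deed), so its recording date stands.
D, as an HOA assessment lien, has superpriority and ranks first.
The other liens, earliest effective date first: G (2020-05-01), F (2020-05-15), C (2021-11-04), A (2021-11-22), E (2022-01-12), B (2022-01-29).
Because D would otherwise rank above E, the subordination swaps them.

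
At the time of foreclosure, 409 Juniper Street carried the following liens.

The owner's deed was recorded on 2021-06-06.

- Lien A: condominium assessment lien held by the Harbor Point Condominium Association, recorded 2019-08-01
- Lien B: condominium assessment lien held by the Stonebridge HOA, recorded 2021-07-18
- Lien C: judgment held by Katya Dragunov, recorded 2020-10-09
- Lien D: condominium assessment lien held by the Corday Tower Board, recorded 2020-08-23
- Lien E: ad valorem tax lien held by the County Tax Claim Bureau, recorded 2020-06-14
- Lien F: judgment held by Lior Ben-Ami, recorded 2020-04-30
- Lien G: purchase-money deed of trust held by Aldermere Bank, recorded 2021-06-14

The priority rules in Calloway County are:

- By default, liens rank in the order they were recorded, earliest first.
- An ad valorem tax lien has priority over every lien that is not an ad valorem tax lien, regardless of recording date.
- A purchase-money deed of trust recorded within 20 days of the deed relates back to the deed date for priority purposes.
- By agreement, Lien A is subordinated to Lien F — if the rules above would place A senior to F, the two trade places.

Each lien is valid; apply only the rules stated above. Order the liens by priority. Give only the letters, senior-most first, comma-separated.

Effective dates after the stated exceptions: G was recorded within the 20-day window, so its effective date is the deed date 2021-06-06.
E is an ad valorem tax lien, so it outranks all other liens regardless of date.
The other liens, earliest effective date first: A (2019-08-01), F (2020-04-30), D (2020-08-23), C (2020-10-09), G (2021-06-06), B (2021-07-18).
Because A would otherwise rank above F, the subordination swaps them.

E, F, A, D, C, G, B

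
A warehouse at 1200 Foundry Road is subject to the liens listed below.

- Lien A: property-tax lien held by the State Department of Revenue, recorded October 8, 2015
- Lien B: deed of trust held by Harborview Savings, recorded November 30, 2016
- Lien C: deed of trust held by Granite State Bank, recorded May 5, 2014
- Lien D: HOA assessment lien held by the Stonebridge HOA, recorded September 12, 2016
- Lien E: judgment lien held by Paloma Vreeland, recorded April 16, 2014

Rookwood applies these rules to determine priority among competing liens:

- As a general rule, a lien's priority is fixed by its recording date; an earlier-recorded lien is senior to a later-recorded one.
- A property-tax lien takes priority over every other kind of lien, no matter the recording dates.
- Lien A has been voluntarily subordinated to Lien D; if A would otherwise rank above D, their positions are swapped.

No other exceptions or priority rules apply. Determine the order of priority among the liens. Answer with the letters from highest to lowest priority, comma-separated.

D, E, C, A, B

A is a property-tax lien, so it outranks all other liens regardless of date.
The other liens, earliest effective date first: E (April 16, 2014), C (May 5, 2014), D (September 12, 2016), B (November 30, 2016).
A is senior to D before the subordination, so the two trade places.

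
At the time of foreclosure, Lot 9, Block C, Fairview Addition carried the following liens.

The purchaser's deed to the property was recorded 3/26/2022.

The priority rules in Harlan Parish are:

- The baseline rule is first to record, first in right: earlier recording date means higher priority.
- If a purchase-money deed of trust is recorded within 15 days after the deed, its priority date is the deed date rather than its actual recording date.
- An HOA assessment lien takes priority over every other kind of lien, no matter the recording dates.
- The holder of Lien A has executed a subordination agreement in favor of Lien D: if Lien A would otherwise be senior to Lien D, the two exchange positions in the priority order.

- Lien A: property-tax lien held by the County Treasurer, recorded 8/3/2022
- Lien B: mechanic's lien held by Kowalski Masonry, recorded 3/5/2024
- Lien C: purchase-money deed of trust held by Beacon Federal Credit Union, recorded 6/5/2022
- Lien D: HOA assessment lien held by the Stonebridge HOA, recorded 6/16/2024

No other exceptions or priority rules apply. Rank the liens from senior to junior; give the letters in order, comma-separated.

Effective dates: C was recorded 71 days after the deed, outside the 15-day window, so it keeps its recording date.
As an HOA assessment lien, D is senior to every other lien.
The other liens, earliest effective date first: C (6/5/2022), A (8/3/2022), B (3/5/2024).
A already ranks below D; the subordination has no effect.

D, C, A, B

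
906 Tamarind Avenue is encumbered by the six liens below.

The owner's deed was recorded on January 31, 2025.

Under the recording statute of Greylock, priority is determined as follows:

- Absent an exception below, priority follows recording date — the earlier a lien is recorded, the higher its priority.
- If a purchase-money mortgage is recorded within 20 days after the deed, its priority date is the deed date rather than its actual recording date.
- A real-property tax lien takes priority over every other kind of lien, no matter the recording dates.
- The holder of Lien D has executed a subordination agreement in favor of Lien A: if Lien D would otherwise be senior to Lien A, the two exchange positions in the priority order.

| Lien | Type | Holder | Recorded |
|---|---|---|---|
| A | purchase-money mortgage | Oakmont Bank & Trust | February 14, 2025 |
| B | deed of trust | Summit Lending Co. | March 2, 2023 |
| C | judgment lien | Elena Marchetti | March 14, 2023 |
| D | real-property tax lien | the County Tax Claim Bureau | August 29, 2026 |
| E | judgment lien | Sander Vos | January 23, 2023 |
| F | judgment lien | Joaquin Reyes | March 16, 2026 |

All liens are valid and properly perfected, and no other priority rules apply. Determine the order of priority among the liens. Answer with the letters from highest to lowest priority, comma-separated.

A, E, B, C, D, F

Effective dates: A relates back to the deed date January 31, 2025.
D is a real-property tax lien and takes priority over every other lien.
Remaining liens by effective date: E (January 23, 2023), B (March 2, 2023), C (March 14, 2023), A (January 31, 2025), F (March 16, 2026).
D would otherwise be senior to A, so under the subordination agreement D and A exchange positions.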